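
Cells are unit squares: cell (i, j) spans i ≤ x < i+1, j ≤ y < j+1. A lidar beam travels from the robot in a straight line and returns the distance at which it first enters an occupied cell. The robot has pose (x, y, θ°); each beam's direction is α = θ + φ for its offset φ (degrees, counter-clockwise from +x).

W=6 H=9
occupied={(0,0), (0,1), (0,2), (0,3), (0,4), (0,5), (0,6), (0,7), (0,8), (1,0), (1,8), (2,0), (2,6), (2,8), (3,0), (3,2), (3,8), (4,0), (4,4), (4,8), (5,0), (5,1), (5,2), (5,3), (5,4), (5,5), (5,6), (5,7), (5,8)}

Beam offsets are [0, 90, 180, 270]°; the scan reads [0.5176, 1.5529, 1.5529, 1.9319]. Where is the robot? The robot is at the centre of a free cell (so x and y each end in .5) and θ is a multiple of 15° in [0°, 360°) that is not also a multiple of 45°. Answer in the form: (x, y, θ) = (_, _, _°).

Candidates: 25 free-cell centres × 16 headings = 400 poses. Raycast each; keep the one whose scan matches to 4 dp.
  (4.5, 1.5, 285°): beam 2 = 0.5176 ≠ 1.5529 ✗
  (3.5, 6.5, 195°): beam 2 = 1.9319 ≠ 1.5529 ✗
  (4.5, 3.5, 210°): beam 1 = 1.0000 ≠ 0.5176 ✗
  (4.5, 7.5, 15°): beam 2 = 0.5176 ≠ 1.5529 ✗
  (2.5, 1.5, 15°): beam 1 = 2.5882 ≠ 0.5176 ✗
  …
  (1.5, 2.5, 195°): r_1=0.5176, r_2=1.5529, r_3=1.5529, r_4=1.9319 — all match ✓
Unique over the lattice → pose = (1.5, 2.5, 195°).

(x, y, θ) = (1.5, 2.5, 195°)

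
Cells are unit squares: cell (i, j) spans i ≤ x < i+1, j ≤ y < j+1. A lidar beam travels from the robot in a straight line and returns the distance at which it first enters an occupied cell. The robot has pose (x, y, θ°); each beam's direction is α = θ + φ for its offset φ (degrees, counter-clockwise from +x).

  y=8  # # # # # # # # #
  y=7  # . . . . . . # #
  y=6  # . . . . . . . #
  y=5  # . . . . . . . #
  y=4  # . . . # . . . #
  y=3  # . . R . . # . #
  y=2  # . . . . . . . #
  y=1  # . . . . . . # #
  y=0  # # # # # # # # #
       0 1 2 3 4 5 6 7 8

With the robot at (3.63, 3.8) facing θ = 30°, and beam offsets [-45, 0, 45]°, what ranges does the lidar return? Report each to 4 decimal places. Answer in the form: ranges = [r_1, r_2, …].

beam 1: φ=-45°, α=345°
  d=(0.9659,-0.2588)  start (3,3)  tX=0.3831 tY=3.0910  stride 1/|dx|=1.0353 1/|dy|=3.8637
    cross x-line → (4,3), t=0.3831
    cross x-line → (5,3), t=1.4183
    cross x-line → (6,3), t=2.4536 (wall)
  → r_1 = 2.4536
beam 2: φ=0°, α=30°
  d=(0.8660,0.5000)  start (3,3)  tX=0.4272 tY=0.4000  stride 1/|dx|=1.1547 1/|dy|=2.0000
    cross y-line → (3,4), t=0.4000
    cross x-line → (4,4), t=0.4272 (wall)
  → r_2 = 0.4272
beam 3: φ=45°, α=75°
  d=(0.2588,0.9659)  start (3,3)  tX=1.4296 tY=0.2071  stride 1/|dx|=3.8637 1/|dy|=1.0353
    cross y-line → (3,4), t=0.2071
    cross y-line → (3,5), t=1.2423
    cross x-line → (4,5), t=1.4296
    cross y-line → (4,6), t=2.2776
    cross y-line → (4,7), t=3.3129
    cross y-line → (4,8), t=4.3482 (wall)
  → r_3 = 4.3482

ranges = [2.4536, 0.4272, 4.3482]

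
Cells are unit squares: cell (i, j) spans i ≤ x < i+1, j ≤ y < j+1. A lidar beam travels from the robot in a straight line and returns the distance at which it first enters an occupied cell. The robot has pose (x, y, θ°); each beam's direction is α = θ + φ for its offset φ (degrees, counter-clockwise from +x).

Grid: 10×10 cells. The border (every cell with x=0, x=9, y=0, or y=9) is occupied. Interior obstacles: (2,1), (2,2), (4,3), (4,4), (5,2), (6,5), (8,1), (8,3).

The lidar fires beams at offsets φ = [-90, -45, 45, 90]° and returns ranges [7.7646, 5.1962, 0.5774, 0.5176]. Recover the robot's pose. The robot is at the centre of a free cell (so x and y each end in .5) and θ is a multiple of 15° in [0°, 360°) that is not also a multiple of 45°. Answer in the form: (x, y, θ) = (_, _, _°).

The pose lattice has 56·16 = 896 candidates. Test each by forward raycasting.
  (3.5, 2.5, 30°): beam 1 = 1.7321 ≠ 7.7646 ✗
  (3.5, 5.5, 195°): beam 1 = 3.6235 ≠ 7.7646 ✗
  (2.5, 7.5, 195°): beam 1 = 1.5529 ≠ 7.7646 ✗
  …
  (8.5, 7.5, 285°): r_1=7.7646, r_2=5.1962, r_3=0.5774, r_4=0.5176 — all match ✓
Only this pose fits every beam.

(x, y, θ) = (8.5, 7.5, 285°)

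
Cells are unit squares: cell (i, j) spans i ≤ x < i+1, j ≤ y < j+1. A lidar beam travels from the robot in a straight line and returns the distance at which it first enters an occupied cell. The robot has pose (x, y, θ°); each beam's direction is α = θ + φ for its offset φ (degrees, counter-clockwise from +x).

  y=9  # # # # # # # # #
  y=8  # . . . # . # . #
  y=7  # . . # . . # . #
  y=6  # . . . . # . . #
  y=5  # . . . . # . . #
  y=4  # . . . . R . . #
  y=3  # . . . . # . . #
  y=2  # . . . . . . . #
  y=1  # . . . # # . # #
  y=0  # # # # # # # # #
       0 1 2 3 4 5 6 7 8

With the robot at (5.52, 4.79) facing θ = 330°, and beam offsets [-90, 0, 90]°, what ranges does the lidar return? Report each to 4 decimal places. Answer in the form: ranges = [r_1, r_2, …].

beam 1: φ=-90°, α=240°
  d=(-0.5000,-0.8660)  start (5,4)  tX=1.0400 tY=0.9122  stride 1/|dx|=2.0000 1/|dy|=1.1547
    cross y-line → (5,3), t=0.9122 (wall)
  → r_1 = 0.9122
beam 2: φ=0°, α=330°
  d=(0.8660,-0.5000)  start (5,4)  tX=0.5543 tY=1.5800  stride 1/|dx|=1.1547 1/|dy|=2.0000
    cross x-line → (6,4), t=0.5543
    cross y-line → (6,3), t=1.5800
    cross x-line → (7,3), t=1.7090
    cross x-line → (8,3), t=2.8637 (wall)
  → r_2 = 2.8637
beam 3: φ=90°, α=60°
  d=(0.5000,0.8660)  start (5,4)  tX=0.9600 tY=0.2425  stride 1/|dx|=2.0000 1/|dy|=1.1547
    cross y-line → (5,5), t=0.2425 (wall)
  → r_3 = 0.2425

ranges = [0.9122, 2.8637, 0.2425]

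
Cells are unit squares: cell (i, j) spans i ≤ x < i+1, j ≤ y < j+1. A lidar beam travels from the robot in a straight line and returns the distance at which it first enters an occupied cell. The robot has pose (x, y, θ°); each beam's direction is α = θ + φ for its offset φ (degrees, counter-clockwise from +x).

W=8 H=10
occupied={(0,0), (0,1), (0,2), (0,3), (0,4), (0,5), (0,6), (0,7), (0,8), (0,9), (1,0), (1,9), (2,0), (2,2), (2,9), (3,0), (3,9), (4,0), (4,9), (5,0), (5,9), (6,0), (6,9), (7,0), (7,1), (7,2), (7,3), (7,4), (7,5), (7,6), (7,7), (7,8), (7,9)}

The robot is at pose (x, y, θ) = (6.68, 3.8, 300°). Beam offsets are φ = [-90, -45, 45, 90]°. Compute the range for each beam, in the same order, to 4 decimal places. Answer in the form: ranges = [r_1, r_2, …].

beam 1: φ=-90°, α=210°
  cosα=-0.8660 sinα=-0.5000 | (6,3) | tMaxX 0.7852 tMaxY 1.6000 | tΔX 1.1547 tΔY 2.0000
    t=0.7852 [x] (5,3)
    t=1.6000 [y] (5,2)
    t=1.9399 [x] (4,2)
    t=3.0946 [x] (3,2)
    t=3.6000 [y] (3,1)
    t=4.2493 [x] (2,1)
    t=5.4040 [x] (1,1)
    t=5.6000 [y] (1,0) — stop
  → r_1 = 5.6000
beam 2: φ=-45°, α=255°
  cosα=-0.2588 sinα=-0.9659 | (6,3) | tMaxX 2.6273 tMaxY 0.8282 | tΔX 3.8637 tΔY 1.0353
    t=0.8282 [y] (6,2)
    t=1.8635 [y] (6,1)
    t=2.6273 [x] (5,1)
    t=2.8988 [y] (5,0) — stop
  → r_2 = 2.8988
beam 3: φ=45°, α=345°
  cosα=0.9659 sinα=-0.2588 | (6,3) | tMaxX 0.3313 tMaxY 3.0910 | tΔX 1.0353 tΔY 3.8637
    t=0.3313 [x] (7,3) — stop
  → r_3 = 0.3313
beam 4: φ=90°, α=30°
  cosα=0.8660 sinα=0.5000 | (6,3) | tMaxX 0.3695 tMaxY 0.4000 | tΔX 1.1547 tΔY 2.0000
    t=0.3695 [x] (7,3) — stop
  → r_4 = 0.3695

ranges = [5.6000, 2.8988, 0.3313, 0.3695]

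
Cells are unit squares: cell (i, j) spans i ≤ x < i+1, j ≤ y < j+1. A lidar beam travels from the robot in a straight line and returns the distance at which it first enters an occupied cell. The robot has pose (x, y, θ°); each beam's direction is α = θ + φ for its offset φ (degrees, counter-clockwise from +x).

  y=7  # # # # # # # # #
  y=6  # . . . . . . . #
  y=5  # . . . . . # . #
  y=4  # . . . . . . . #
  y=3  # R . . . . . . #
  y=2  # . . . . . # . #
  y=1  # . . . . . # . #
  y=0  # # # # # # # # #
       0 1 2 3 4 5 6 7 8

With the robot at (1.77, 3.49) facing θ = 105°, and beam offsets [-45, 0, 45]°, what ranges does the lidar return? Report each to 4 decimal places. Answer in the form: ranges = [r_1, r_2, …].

ranges = [4.0530, 2.9751, 0.8891]

beam 1: φ=-45°, α=60°
  direction (0.5000, 0.8660); cell (1,3); t to first gridline: x 0.4600, y 0.5889 (then +2.0000 / +1.1547)
    (2,3) via x @ 0.4600
    (2,4) via y @ 0.5889
    (2,5) via y @ 1.7436
    (3,5) via x @ 2.4600
    (3,6) via y @ 2.8983
    (3,7) via y @ 4.0530  # hit
  → r_1 = 4.0530
beam 2: φ=0°, α=105°
  direction (-0.2588, 0.9659); cell (1,3); t to first gridline: x 2.9751, y 0.5280 (then +3.8637 / +1.0353)
    (1,4) via y @ 0.5280
    (1,5) via y @ 1.5633
    (1,6) via y @ 2.5985
    (0,6) via x @ 2.9751  # hit
  → r_2 = 2.9751
beam 3: φ=45°, α=150°
  direction (-0.8660, 0.5000); cell (1,3); t to first gridline: x 0.8891, y 1.0200 (then +1.1547 / +2.0000)
    (0,3) via x @ 0.8891  # hit
  → r_3 = 0.8891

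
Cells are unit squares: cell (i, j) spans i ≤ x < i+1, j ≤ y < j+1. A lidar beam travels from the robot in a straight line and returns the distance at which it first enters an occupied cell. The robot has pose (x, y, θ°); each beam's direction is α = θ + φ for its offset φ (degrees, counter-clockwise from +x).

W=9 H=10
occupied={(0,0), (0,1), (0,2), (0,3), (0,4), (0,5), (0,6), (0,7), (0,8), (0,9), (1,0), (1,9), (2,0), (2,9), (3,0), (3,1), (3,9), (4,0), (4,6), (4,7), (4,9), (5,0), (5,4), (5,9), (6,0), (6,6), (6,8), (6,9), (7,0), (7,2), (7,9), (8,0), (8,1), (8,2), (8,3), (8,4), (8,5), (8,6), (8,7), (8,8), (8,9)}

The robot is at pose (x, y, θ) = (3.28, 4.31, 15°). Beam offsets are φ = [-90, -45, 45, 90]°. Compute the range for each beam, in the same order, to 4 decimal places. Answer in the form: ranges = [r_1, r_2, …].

beam 1: φ=-90°, α=285°
  direction (0.2588, -0.9659); cell (3,4); t to first gridline: x 2.7819, y 0.3209 (then +3.8637 / +1.0353)
    (3,3) via y @ 0.3209
    (3,2) via y @ 1.3562
    (3,1) via y @ 2.3915  # hit
  → r_1 = 2.3915
beam 2: φ=-45°, α=330°
  direction (0.8660, -0.5000); cell (3,4); t to first gridline: x 0.8314, y 0.6200 (then +1.1547 / +2.0000)
    (3,3) via y @ 0.6200
    (4,3) via x @ 0.8314
    (5,3) via x @ 1.9861
    (5,2) via y @ 2.6200
    (6,2) via x @ 3.1408
    (7,2) via x @ 4.2955  # hit
  → r_2 = 4.2955
beam 3: φ=45°, α=60°
  direction (0.5000, 0.8660); cell (3,4); t to first gridline: x 1.4400, y 0.7967 (then +2.0000 / +1.1547)
    (3,5) via y @ 0.7967
    (4,5) via x @ 1.4400
    (4,6) via y @ 1.9514  # hit
  → r_3 = 1.9514
beam 4: φ=90°, α=105°
  direction (-0.2588, 0.9659); cell (3,4); t to first gridline: x 1.0818, y 0.7143 (then +3.8637 / +1.0353)
    (3,5) via y @ 0.7143
    (2,5) via x @ 1.0818
    (2,6) via y @ 1.7496
    (2,7) via y @ 2.7849
    (2,8) via y @ 3.8202
    (2,9) via y @ 4.8554  # hit
  → r_4 = 4.8554

ranges = [2.3915, 4.2955, 1.9514, 4.8554]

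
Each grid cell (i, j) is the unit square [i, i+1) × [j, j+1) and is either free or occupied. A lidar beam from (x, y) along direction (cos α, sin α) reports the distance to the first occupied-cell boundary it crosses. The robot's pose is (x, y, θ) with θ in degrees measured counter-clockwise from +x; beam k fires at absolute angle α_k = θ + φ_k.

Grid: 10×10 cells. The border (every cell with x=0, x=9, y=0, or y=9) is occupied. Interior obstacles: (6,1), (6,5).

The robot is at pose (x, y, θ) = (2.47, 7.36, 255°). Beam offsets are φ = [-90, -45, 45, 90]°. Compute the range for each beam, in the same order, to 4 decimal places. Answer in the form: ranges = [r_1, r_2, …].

beam 1: φ=-90°, α=165°
  direction (-0.9659, 0.2588); cell (2,7); t to first gridline: x 0.4866, y 2.4728 (then +1.0353 / +3.8637)
    (1,7) via x @ 0.4866
    (0,7) via x @ 1.5219  # hit
  → r_1 = 1.5219
beam 2: φ=-45°, α=210°
  direction (-0.8660, -0.5000); cell (2,7); t to first gridline: x 0.5427, y 0.7200 (then +1.1547 / +2.0000)
    (1,7) via x @ 0.5427
    (1,6) via y @ 0.7200
    (0,6) via x @ 1.6974  # hit
  → r_2 = 1.6974
beam 3: φ=45°, α=300°
  direction (0.5000, -0.8660); cell (2,7); t to first gridline: x 1.0600, y 0.4157 (then +2.0000 / +1.1547)
    (2,6) via y @ 0.4157
    (3,6) via x @ 1.0600
    (3,5) via y @ 1.5704
    (3,4) via y @ 2.7251
    (4,4) via x @ 3.0600
    (4,3) via y @ 3.8798
    (4,2) via y @ 5.0345
    (5,2) via x @ 5.0600
    (5,1) via y @ 6.1892
    (6,1) via x @ 7.0600  # hit
  → r_3 = 7.0600
beam 4: φ=90°, α=345°
  direction (0.9659, -0.2588); cell (2,7); t to first gridline: x 0.5487, y 1.3909 (then +1.0353 / +3.8637)
    (3,7) via x @ 0.5487
    (3,6) via y @ 1.3909
    (4,6) via x @ 1.5840
    (5,6) via x @ 2.6192
    (6,6) via x @ 3.6545
    (7,6) via x @ 4.6898
    (7,5) via y @ 5.2546
    (8,5) via x @ 5.7251
    (9,5) via x @ 6.7604  # hit
  → r_4 = 6.7604

ranges = [1.5219, 1.6974, 7.0600, 6.7604]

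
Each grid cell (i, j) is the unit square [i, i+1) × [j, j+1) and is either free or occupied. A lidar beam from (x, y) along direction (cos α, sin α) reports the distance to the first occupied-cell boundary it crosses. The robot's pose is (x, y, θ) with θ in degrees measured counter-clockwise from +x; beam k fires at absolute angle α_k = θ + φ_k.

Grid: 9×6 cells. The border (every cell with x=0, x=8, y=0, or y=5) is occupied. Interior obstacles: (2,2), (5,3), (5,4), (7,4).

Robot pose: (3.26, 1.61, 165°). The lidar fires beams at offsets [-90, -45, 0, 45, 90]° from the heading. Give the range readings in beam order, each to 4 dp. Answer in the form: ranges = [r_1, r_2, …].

beam 1: φ=-90°, α=75°
  dir = (cos 75°, sin 75°) = (0.2588, 0.9659); from cell (3,1)
  next x-line at t=2.8591, next y-line at t=0.4038; Δt_x=3.8637, Δt_y=1.0353
    y: enter (3,2) at t=0.4038
    y: enter (3,3) at t=1.4390
    y: enter (3,4) at t=2.4743
    x: enter (4,4) at t=2.8591
    y: enter (4,5) at t=3.5096 ← occupied
  → r_1 = 3.5096
beam 2: φ=-45°, α=120°
  dir = (cos 120°, sin 120°) = (-0.5000, 0.8660); from cell (3,1)
  next x-line at t=0.5200, next y-line at t=0.4503; Δt_x=2.0000, Δt_y=1.1547
    y: enter (3,2) at t=0.4503
    x: enter (2,2) at t=0.5200 ← occupied
  → r_2 = 0.5200
beam 3: φ=0°, α=165°
  dir = (cos 165°, sin 165°) = (-0.9659, 0.2588); from cell (3,1)
  next x-line at t=0.2692, next y-line at t=1.5068; Δt_x=1.0353, Δt_y=3.8637
    x: enter (2,1) at t=0.2692
    x: enter (1,1) at t=1.3044
    y: enter (1,2) at t=1.5068
    x: enter (0,2) at t=2.3397 ← occupied
  → r_3 = 2.3397
beam 4: φ=45°, α=210°
  dir = (cos 210°, sin 210°) = (-0.8660, -0.5000); from cell (3,1)
  next x-line at t=0.3002, next y-line at t=1.2200; Δt_x=1.1547, Δt_y=2.0000
    x: enter (2,1) at t=0.3002
    y: enter (2,0) at t=1.2200 ← occupied
  → r_4 = 1.2200
beam 5: φ=90°, α=255°
  dir = (cos 255°, sin 255°) = (-0.2588, -0.9659); from cell (3,1)
  next x-line at t=1.0046, next y-line at t=0.6315; Δt_x=3.8637, Δt_y=1.0353
    y: enter (3,0) at t=0.6315 ← occupied
  → r_5 = 0.6315

ranges = [3.5096, 0.5200, 2.3397, 1.2200, 0.6315]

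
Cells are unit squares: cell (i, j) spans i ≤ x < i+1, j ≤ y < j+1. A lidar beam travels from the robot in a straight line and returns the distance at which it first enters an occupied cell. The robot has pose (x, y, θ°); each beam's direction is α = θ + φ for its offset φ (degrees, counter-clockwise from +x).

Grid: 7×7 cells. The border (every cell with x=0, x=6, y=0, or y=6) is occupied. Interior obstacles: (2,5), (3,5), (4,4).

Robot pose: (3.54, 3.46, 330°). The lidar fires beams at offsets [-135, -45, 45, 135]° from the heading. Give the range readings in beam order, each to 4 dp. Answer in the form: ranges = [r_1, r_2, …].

beam 1: φ=-135°, α=195°
  direction (-0.9659, -0.2588); cell (3,3); t to first gridline: x 0.5590, y 1.7773 (then +1.0353 / +3.8637)
    (2,3) via x @ 0.5590
    (1,3) via x @ 1.5943
    (1,2) via y @ 1.7773
    (0,2) via x @ 2.6296  # hit
  → r_1 = 2.6296
beam 2: φ=-45°, α=285°
  direction (0.2588, -0.9659); cell (3,3); t to first gridline: x 1.7773, y 0.4762 (then +3.8637 / +1.0353)
    (3,2) via y @ 0.4762
    (3,1) via y @ 1.5115
    (4,1) via x @ 1.7773
    (4,0) via y @ 2.5468  # hit
  → r_2 = 2.5468
beam 3: φ=45°, α=15°
  direction (0.9659, 0.2588); cell (3,3); t to first gridline: x 0.4762, y 2.0864 (then +1.0353 / +3.8637)
    (4,3) via x @ 0.4762
    (5,3) via x @ 1.5115
    (5,4) via y @ 2.0864
    (6,4) via x @ 2.5468  # hit
  → r_3 = 2.5468
beam 4: φ=135°, α=105°
  direction (-0.2588, 0.9659); cell (3,3); t to first gridline: x 2.0864, y 0.5590 (then +3.8637 / +1.0353)
    (3,4) via y @ 0.5590
    (3,5) via y @ 1.5943  # hit
  → r_4 = 1.5943

ranges = [2.6296, 2.5468, 2.5468, 1.5943]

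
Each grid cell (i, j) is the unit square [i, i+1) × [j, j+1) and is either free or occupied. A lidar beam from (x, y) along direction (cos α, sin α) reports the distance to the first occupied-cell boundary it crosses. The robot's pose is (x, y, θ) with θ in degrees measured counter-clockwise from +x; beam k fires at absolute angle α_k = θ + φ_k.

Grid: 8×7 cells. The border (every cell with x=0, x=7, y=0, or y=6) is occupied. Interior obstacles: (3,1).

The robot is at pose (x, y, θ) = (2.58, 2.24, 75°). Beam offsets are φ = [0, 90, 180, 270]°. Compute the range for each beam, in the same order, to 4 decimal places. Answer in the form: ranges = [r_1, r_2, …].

ranges = [3.8926, 1.6357, 1.2837, 0.9273]

beam 1: φ=0°, α=75°
  direction (0.2588, 0.9659); cell (2,2); t to first gridline: x 1.6228, y 0.7868 (then +3.8637 / +1.0353)
    (2,3) via y @ 0.7868
    (3,3) via x @ 1.6228
    (3,4) via y @ 1.8221
    (3,5) via y @ 2.8574
    (3,6) via y @ 3.8926  # hit
  → r_1 = 3.8926
beam 2: φ=90°, α=165°
  direction (-0.9659, 0.2588); cell (2,2); t to first gridline: x 0.6005, y 2.9364 (then +1.0353 / +3.8637)
    (1,2) via x @ 0.6005
    (0,2) via x @ 1.6357  # hit
  → r_2 = 1.6357
beam 3: φ=180°, α=255°
  direction (-0.2588, -0.9659); cell (2,2); t to first gridline: x 2.2409, y 0.2485 (then +3.8637 / +1.0353)
    (2,1) via y @ 0.2485
    (2,0) via y @ 1.2837  # hit
  → r_3 = 1.2837
beam 4: φ=270°, α=345°
  direction (0.9659, -0.2588); cell (2,2); t to first gridline: x 0.4348, y 0.9273 (then +1.0353 / +3.8637)
    (3,2) via x @ 0.4348
    (3,1) via y @ 0.9273  # hit
  → r_4 = 0.9273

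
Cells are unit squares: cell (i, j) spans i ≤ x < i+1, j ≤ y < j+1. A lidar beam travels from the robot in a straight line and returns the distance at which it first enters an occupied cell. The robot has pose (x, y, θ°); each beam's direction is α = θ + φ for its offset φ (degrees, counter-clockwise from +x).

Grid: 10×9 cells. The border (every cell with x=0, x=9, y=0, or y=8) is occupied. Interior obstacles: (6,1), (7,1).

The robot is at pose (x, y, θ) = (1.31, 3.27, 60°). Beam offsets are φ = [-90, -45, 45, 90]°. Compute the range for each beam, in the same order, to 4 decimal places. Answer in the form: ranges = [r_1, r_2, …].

beam 1: φ=-90°, α=330°
  cosα=0.8660 sinα=-0.5000 | (1,3) | tMaxX 0.7967 tMaxY 0.5400 | tΔX 1.1547 tΔY 2.0000
    t=0.5400 [y] (1,2)
    t=0.7967 [x] (2,2)
    t=1.9514 [x] (3,2)
    t=2.5400 [y] (3,1)
    t=3.1061 [x] (4,1)
    t=4.2608 [x] (5,1)
    t=4.5400 [y] (5,0) — stop
  → r_1 = 4.5400
beam 2: φ=-45°, α=15°
  cosα=0.9659 sinα=0.2588 | (1,3) | tMaxX 0.7143 tMaxY 2.8205 | tΔX 1.0353 tΔY 3.8637
    t=0.7143 [x] (2,3)
    t=1.7496 [x] (3,3)
    t=2.7849 [x] (4,3)
    t=2.8205 [y] (4,4)
    t=3.8202 [x] (5,4)
    t=4.8554 [x] (6,4)
    t=5.8907 [x] (7,4)
    t=6.6842 [y] (7,5)
    t=6.9260 [x] (8,5)
    t=7.9613 [x] (9,5) — stop
  → r_2 = 7.9613
beam 3: φ=45°, α=105°
  cosα=-0.2588 sinα=0.9659 | (1,3) | tMaxX 1.1977 tMaxY 0.7558 | tΔX 3.8637 tΔY 1.0353
    t=0.7558 [y] (1,4)
    t=1.1977 [x] (0,4) — stop
  → r_3 = 1.1977
beam 4: φ=90°, α=150°
  cosα=-0.8660 sinα=0.5000 | (1,3) | tMaxX 0.3580 tMaxY 1.4600 | tΔX 1.1547 tΔY 2.0000
    t=0.3580 [x] (0,3) — stop
  → r_4 = 0.3580

ranges = [4.5400, 7.9613, 1.1977, 0.3580]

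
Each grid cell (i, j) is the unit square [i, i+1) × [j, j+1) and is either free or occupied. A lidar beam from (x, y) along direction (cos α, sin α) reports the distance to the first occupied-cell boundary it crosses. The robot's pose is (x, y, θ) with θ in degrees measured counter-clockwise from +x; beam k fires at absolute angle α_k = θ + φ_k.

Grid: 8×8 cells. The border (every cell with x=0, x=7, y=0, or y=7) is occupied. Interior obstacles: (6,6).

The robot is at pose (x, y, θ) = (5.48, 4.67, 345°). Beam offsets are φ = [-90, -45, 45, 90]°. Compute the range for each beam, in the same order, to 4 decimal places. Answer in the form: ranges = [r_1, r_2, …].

beam 1: φ=-90°, α=255°
  d=(-0.2588,-0.9659)  start (5,4)  tX=1.8546 tY=0.6936  stride 1/|dx|=3.8637 1/|dy|=1.0353
    cross y-line → (5,3), t=0.6936
    cross y-line → (5,2), t=1.7289
    cross x-line → (4,2), t=1.8546
    cross y-line → (4,1), t=2.7642
    cross y-line → (4,0), t=3.7995 (wall)
  → r_1 = 3.7995
beam 2: φ=-45°, α=300°
  d=(0.5000,-0.8660)  start (5,4)  tX=1.0400 tY=0.7736  stride 1/|dx|=2.0000 1/|dy|=1.1547
    cross y-line → (5,3), t=0.7736
    cross x-line → (6,3), t=1.0400
    cross y-line → (6,2), t=1.9283
    cross x-line → (7,2), t=3.0400 (wall)
  → r_2 = 3.0400
beam 3: φ=45°, α=30°
  d=(0.8660,0.5000)  start (5,4)  tX=0.6004 tY=0.6600  stride 1/|dx|=1.1547 1/|dy|=2.0000
    cross x-line → (6,4), t=0.6004
    cross y-line → (6,5), t=0.6600
    cross x-line → (7,5), t=1.7551 (wall)
  → r_3 = 1.7551
beam 4: φ=90°, α=75°
  d=(0.2588,0.9659)  start (5,4)  tX=2.0091 tY=0.3416  stride 1/|dx|=3.8637 1/|dy|=1.0353
    cross y-line → (5,5), t=0.3416
    cross y-line → (5,6), t=1.3769
    cross x-line → (6,6), t=2.0091 (wall)
  → r_4 = 2.0091

ranges = [3.7995, 3.0400, 1.7551, 2.0091]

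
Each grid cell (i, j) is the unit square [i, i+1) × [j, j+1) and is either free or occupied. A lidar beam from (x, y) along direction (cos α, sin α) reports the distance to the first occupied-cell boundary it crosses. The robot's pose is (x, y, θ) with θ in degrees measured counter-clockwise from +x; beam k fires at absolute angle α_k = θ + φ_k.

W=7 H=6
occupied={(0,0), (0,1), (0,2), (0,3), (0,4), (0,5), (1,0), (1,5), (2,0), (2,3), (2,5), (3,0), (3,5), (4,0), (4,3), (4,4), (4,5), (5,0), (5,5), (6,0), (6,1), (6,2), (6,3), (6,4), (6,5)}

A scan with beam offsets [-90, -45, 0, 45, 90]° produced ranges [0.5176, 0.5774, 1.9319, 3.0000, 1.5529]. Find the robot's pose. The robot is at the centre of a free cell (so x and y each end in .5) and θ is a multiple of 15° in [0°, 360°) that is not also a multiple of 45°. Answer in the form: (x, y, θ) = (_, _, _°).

(x, y, θ) = (4.5, 2.5, 165°)

Candidates: 17 free-cell centres × 16 headings = 272 poses. Raycast each; keep the one whose scan matches to 4 dp.
  (3.5, 2.5, 285°): beam 1 = 2.5882 ≠ 0.5176 ✗
  (1.5, 3.5, 120°): beam 1 = 0.5774 ≠ 0.5176 ✗
  (5.5, 1.5, 15°): beam 3 = 0.5176 ≠ 1.9319 ✗
  (1.5, 4.5, 75°): beam 1 = 2.5882 ≠ 0.5176 ✗
  (4.5, 2.5, 60°): beam 1 = 1.7321 ≠ 0.5176 ✗
  …
  (4.5, 2.5, 165°): r_1=0.5176, r_2=0.5774, r_3=1.9319, r_4=3.0000, r_5=1.5529 — all match ✓
Only this pose fits every beam.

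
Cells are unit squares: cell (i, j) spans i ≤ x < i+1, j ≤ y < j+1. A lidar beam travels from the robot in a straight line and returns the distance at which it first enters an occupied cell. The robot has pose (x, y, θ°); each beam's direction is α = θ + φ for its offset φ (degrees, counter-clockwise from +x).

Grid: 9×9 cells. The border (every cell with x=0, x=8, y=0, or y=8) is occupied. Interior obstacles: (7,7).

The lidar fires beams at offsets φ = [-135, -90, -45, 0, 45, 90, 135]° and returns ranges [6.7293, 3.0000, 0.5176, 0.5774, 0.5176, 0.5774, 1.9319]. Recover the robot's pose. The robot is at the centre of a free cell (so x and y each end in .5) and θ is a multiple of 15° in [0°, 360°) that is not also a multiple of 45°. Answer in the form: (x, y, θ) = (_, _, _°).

Candidates: 48 free-cell centres × 16 headings = 768 poses. Raycast each; keep the one whose scan matches to 4 dp.
  (4.5, 1.5, 120°): beam 1 = 1.9319 ≠ 6.7293 ✗
  (5.5, 7.5, 15°): beam 1 = 7.5056 ≠ 6.7293 ✗
  (7.5, 6.5, 30°): beam 1 = 5.6940 ≠ 6.7293 ✗
  (1.5, 3.5, 75°): beam 1 = 2.8868 ≠ 6.7293 ✗
  (7.5, 2.5, 300°): beam 3 = 1.5529 ≠ 0.5176 ✗
  …
  (6.5, 7.5, 30°): r_1=6.7293, r_2=3.0000, r_3=0.5176, r_4=0.5774, r_5=0.5176, r_6=0.5774, r_7=1.9319 — all match ✓
No second candidate reproduces the full scan.

(x, y, θ) = (6.5, 7.5, 30°)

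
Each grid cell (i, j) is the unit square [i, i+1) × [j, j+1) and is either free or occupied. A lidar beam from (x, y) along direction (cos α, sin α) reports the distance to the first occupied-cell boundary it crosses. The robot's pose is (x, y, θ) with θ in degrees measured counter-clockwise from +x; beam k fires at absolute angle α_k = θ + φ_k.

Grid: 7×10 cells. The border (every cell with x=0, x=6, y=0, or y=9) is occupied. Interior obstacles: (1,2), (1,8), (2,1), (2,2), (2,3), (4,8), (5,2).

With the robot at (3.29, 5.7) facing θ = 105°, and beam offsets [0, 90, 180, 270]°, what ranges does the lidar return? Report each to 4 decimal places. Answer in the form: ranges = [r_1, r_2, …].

beam 1: φ=0°, α=105°
  direction (-0.2588, 0.9659); cell (3,5); t to first gridline: x 1.1205, y 0.3106 (then +3.8637 / +1.0353)
    (3,6) via y @ 0.3106
    (2,6) via x @ 1.1205
    (2,7) via y @ 1.3459
    (2,8) via y @ 2.3811
    (2,9) via y @ 3.4164  # hit
  → r_1 = 3.4164
beam 2: φ=90°, α=195°
  direction (-0.9659, -0.2588); cell (3,5); t to first gridline: x 0.3002, y 2.7046 (then +1.0353 / +3.8637)
    (2,5) via x @ 0.3002
    (1,5) via x @ 1.3355
    (0,5) via x @ 2.3708  # hit
  → r_2 = 2.3708
beam 3: φ=180°, α=285°
  direction (0.2588, -0.9659); cell (3,5); t to first gridline: x 2.7432, y 0.7247 (then +3.8637 / +1.0353)
    (3,4) via y @ 0.7247
    (3,3) via y @ 1.7600
    (4,3) via x @ 2.7432
    (4,2) via y @ 2.7952
    (4,1) via y @ 3.8305
    (4,0) via y @ 4.8658  # hit
  → r_3 = 4.8658
beam 4: φ=270°, α=15°
  direction (0.9659, 0.2588); cell (3,5); t to first gridline: x 0.7350, y 1.1591 (then +1.0353 / +3.8637)
    (4,5) via x @ 0.7350
    (4,6) via y @ 1.1591
    (5,6) via x @ 1.7703
    (6,6) via x @ 2.8056  # hit
  → r_4 = 2.8056

ranges = [3.4164, 2.3708, 4.8658, 2.8056]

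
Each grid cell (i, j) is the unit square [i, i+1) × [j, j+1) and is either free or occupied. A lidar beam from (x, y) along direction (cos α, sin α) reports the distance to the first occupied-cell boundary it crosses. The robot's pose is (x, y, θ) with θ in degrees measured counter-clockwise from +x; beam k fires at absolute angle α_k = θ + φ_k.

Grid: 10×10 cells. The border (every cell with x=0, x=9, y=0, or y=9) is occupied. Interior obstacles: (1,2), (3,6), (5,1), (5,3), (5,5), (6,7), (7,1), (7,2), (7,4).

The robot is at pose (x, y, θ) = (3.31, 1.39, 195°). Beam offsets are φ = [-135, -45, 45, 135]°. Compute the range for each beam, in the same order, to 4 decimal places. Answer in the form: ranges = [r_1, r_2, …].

beam 1: φ=-135°, α=60°
  d=(0.5000,0.8660)  start (3,1)  tX=1.3800 tY=0.7044  stride 1/|dx|=2.0000 1/|dy|=1.1547
    cross y-line → (3,2), t=0.7044
    cross x-line → (4,2), t=1.3800
    cross y-line → (4,3), t=1.8591
    cross y-line → (4,4), t=3.0138
    cross x-line → (5,4), t=3.3800
    cross y-line → (5,5), t=4.1685 (wall)
  → r_1 = 4.1685
beam 2: φ=-45°, α=150°
  d=(-0.8660,0.5000)  start (3,1)  tX=0.3580 tY=1.2200  stride 1/|dx|=1.1547 1/|dy|=2.0000
    cross x-line → (2,1), t=0.3580
    cross y-line → (2,2), t=1.2200
    cross x-line → (1,2), t=1.5127 (wall)
  → r_2 = 1.5127
beam 3: φ=45°, α=240°
  d=(-0.5000,-0.8660)  start (3,1)  tX=0.6200 tY=0.4503  stride 1/|dx|=2.0000 1/|dy|=1.1547
    cross y-line → (3,0), t=0.4503 (wall)
  → r_3 = 0.4503
beam 4: φ=135°, α=330°
  d=(0.8660,-0.5000)  start (3,1)  tX=0.7967 tY=0.7800  stride 1/|dx|=1.1547 1/|dy|=2.0000
    cross y-line → (3,0), t=0.7800 (wall)
  → r_4 = 0.7800

ranges = [4.1685, 1.5127, 0.4503, 0.7800]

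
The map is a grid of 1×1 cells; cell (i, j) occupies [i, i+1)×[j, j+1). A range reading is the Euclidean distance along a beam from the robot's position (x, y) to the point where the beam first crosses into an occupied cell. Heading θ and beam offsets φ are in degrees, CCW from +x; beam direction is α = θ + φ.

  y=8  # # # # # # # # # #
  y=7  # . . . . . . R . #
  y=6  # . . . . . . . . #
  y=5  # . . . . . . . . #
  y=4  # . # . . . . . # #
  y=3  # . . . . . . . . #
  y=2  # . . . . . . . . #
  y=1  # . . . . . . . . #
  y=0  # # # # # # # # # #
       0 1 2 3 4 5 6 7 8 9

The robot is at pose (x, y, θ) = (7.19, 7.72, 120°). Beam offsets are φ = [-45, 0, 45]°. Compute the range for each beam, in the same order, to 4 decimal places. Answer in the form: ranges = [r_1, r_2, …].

ranges = [0.2899, 0.3233, 1.0818]

beam 1: φ=-45°, α=75°
  cosα=0.2588 sinα=0.9659 | (7,7) | tMaxX 3.1296 tMaxY 0.2899 | tΔX 3.8637 tΔY 1.0353
    t=0.2899 [y] (7,8) — stop
  → r_1 = 0.2899
beam 2: φ=0°, α=120°
  cosα=-0.5000 sinα=0.8660 | (7,7) | tMaxX 0.3800 tMaxY 0.3233 | tΔX 2.0000 tΔY 1.1547
    t=0.3233 [y] (7,8) — stop
  → r_2 = 0.3233
beam 3: φ=45°, α=165°
  cosα=-0.9659 sinα=0.2588 | (7,7) | tMaxX 0.1967 tMaxY 1.0818 | tΔX 1.0353 tΔY 3.8637
    t=0.1967 [x] (6,7)
    t=1.0818 [y] (6,8) — stop
  → r_3 = 1.0818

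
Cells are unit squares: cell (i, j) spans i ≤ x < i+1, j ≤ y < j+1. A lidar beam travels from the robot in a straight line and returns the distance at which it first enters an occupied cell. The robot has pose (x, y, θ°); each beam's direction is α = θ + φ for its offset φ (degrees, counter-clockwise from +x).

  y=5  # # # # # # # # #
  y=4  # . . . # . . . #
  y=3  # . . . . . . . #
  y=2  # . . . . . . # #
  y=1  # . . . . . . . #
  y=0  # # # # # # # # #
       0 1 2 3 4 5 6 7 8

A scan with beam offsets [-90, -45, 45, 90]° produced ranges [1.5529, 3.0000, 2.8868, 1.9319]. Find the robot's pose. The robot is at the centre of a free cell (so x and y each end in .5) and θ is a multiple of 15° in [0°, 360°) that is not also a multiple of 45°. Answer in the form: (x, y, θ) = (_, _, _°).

(x, y, θ) = (1.5, 2.5, 15°)

Enumerate (i+0.5, j+0.5, θ) over the 26 free cells and 16 admissible headings. For each, cast all 4 beams and compare to the given ranges.
  (1.5, 4.5, 345°): beam 1 = 1.9319 ≠ 1.5529 ✗
  (7.5, 3.5, 30°): beam 1 = 0.5774 ≠ 1.5529 ✗
  (3.5, 3.5, 330°): beam 1 = 2.8868 ≠ 1.5529 ✗
  …
  (1.5, 2.5, 15°): r_1=1.5529, r_2=3.0000, r_3=2.8868, r_4=1.9319 — all match ✓
Unique over the lattice → pose = (1.5, 2.5, 15°).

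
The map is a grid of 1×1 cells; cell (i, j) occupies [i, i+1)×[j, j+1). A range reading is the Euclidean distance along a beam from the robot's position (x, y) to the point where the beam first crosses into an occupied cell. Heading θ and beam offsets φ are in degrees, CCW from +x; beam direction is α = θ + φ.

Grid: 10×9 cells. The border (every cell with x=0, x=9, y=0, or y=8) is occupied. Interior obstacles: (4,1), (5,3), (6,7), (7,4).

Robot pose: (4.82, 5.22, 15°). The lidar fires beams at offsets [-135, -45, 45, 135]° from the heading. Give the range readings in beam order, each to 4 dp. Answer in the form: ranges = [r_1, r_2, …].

ranges = [4.8728, 4.8266, 2.3600, 4.4110]

beam 1: φ=-135°, α=240°
  cosα=-0.5000 sinα=-0.8660 | (4,5) | tMaxX 1.6400 tMaxY 0.2540 | tΔX 2.0000 tΔY 1.1547
    t=0.2540 [y] (4,4)
    t=1.4087 [y] (4,3)
    t=1.6400 [x] (3,3)
    t=2.5634 [y] (3,2)
    t=3.6400 [x] (2,2)
    t=3.7181 [y] (2,1)
    t=4.8728 [y] (2,0) — stop
  → r_1 = 4.8728
beam 2: φ=-45°, α=330°
  cosα=0.8660 sinα=-0.5000 | (4,5) | tMaxX 0.2078 tMaxY 0.4400 | tΔX 1.1547 tΔY 2.0000
    t=0.2078 [x] (5,5)
    t=0.4400 [y] (5,4)
    t=1.3625 [x] (6,4)
    t=2.4400 [y] (6,3)
    t=2.5172 [x] (7,3)
    t=3.6719 [x] (8,3)
    t=4.4400 [y] (8,2)
    t=4.8266 [x] (9,2) — stop
  → r_2 = 4.8266
beam 3: φ=45°, α=60°
  cosα=0.5000 sinα=0.8660 | (4,5) | tMaxX 0.3600 tMaxY 0.9007 | tΔX 2.0000 tΔY 1.1547
    t=0.3600 [x] (5,5)
    t=0.9007 [y] (5,6)
    t=2.0554 [y] (5,7)
    t=2.3600 [x] (6,7) — stop
  → r_3 = 2.3600
beam 4: φ=135°, α=150°
  cosα=-0.8660 sinα=0.5000 | (4,5) | tMaxX 0.9469 tMaxY 1.5600 | tΔX 1.1547 tΔY 2.0000
    t=0.9469 [x] (3,5)
    t=1.5600 [y] (3,6)
    t=2.1016 [x] (2,6)
    t=3.2563 [x] (1,6)
    t=3.5600 [y] (1,7)
    t=4.4110 [x] (0,7) — stop
  → r_4 = 4.4110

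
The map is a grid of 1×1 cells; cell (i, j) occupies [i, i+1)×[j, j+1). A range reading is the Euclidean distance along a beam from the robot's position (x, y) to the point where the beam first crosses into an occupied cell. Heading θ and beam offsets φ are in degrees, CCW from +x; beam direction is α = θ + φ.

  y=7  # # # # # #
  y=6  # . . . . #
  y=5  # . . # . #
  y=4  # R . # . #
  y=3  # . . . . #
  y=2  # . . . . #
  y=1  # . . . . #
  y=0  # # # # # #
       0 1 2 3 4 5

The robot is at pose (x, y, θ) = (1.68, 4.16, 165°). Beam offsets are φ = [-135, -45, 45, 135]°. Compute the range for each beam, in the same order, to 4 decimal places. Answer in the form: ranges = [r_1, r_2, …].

ranges = [1.5242, 1.3600, 0.7852, 3.6489]

beam 1: φ=-135°, α=30°
  d=(0.8660,0.5000)  start (1,4)  tX=0.3695 tY=1.6800  stride 1/|dx|=1.1547 1/|dy|=2.0000
    cross x-line → (2,4), t=0.3695
    cross x-line → (3,4), t=1.5242 (wall)
  → r_1 = 1.5242
beam 2: φ=-45°, α=120°
  d=(-0.5000,0.8660)  start (1,4)  tX=1.3600 tY=0.9699  stride 1/|dx|=2.0000 1/|dy|=1.1547
    cross y-line → (1,5), t=0.9699
    cross x-line → (0,5), t=1.3600 (wall)
  → r_2 = 1.3600
beam 3: φ=45°, α=210°
  d=(-0.8660,-0.5000)  start (1,4)  tX=0.7852 tY=0.3200  stride 1/|dx|=1.1547 1/|dy|=2.0000
    cross y-line → (1,3), t=0.3200
    cross x-line → (0,3), t=0.7852 (wall)
  → r_3 = 0.7852
beam 4: φ=135°, α=300°
  d=(0.5000,-0.8660)  start (1,4)  tX=0.6400 tY=0.1848  stride 1/|dx|=2.0000 1/|dy|=1.1547
    cross y-line → (1,3), t=0.1848
    cross x-line → (2,3), t=0.6400
    cross y-line → (2,2), t=1.3395
    cross y-line → (2,1), t=2.4942
    cross x-line → (3,1), t=2.6400
    cross y-line → (3,0), t=3.6489 (wall)
  → r_4 = 3.6489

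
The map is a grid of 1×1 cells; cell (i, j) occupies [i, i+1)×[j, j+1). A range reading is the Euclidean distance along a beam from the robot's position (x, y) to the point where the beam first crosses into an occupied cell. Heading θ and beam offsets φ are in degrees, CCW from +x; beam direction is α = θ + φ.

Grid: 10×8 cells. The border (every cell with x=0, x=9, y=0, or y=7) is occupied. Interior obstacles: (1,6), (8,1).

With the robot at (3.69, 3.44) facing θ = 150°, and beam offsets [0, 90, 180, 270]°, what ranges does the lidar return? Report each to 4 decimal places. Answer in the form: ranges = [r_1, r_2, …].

ranges = [3.1061, 2.8175, 4.8800, 4.1107]

beam 1: φ=0°, α=150°
  cosα=-0.8660 sinα=0.5000 | (3,3) | tMaxX 0.7967 tMaxY 1.1200 | tΔX 1.1547 tΔY 2.0000
    t=0.7967 [x] (2,3)
    t=1.1200 [y] (2,4)
    t=1.9514 [x] (1,4)
    t=3.1061 [x] (0,4) — stop
  → r_1 = 3.1061
beam 2: φ=90°, α=240°
  cosα=-0.5000 sinα=-0.8660 | (3,3) | tMaxX 1.3800 tMaxY 0.5081 | tΔX 2.0000 tΔY 1.1547
    t=0.5081 [y] (3,2)
    t=1.3800 [x] (2,2)
    t=1.6628 [y] (2,1)
    t=2.8175 [y] (2,0) — stop
  → r_2 = 2.8175
beam 3: φ=180°, α=330°
  cosα=0.8660 sinα=-0.5000 | (3,3) | tMaxX 0.3580 tMaxY 0.8800 | tΔX 1.1547 tΔY 2.0000
    t=0.3580 [x] (4,3)
    t=0.8800 [y] (4,2)
    t=1.5127 [x] (5,2)
    t=2.6674 [x] (6,2)
    t=2.8800 [y] (6,1)
    t=3.8221 [x] (7,1)
    t=4.8800 [y] (7,0) — stop
  → r_3 = 4.8800
beam 4: φ=270°, α=60°
  cosα=0.5000 sinα=0.8660 | (3,3) | tMaxX 0.6200 tMaxY 0.6466 | tΔX 2.0000 tΔY 1.1547
    t=0.6200 [x] (4,3)
    t=0.6466 [y] (4,4)
    t=1.8013 [y] (4,5)
    t=2.6200 [x] (5,5)
    t=2.9560 [y] (5,6)
    t=4.1107 [y] (5,7) — stop
  → r_4 = 4.1107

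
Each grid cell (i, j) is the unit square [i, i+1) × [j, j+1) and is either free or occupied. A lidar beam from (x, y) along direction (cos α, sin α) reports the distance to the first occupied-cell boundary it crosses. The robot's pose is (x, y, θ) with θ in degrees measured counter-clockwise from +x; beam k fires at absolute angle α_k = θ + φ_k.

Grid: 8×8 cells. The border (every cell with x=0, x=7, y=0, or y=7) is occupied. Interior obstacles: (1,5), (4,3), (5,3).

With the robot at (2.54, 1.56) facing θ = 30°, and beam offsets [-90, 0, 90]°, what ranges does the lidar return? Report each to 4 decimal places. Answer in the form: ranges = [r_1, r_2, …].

beam 1: φ=-90°, α=300°
  direction (0.5000, -0.8660); cell (2,1); t to first gridline: x 0.9200, y 0.6466 (then +2.0000 / +1.1547)
    (2,0) via y @ 0.6466  # hit
  → r_1 = 0.6466
beam 2: φ=0°, α=30°
  direction (0.8660, 0.5000); cell (2,1); t to first gridline: x 0.5312, y 0.8800 (then +1.1547 / +2.0000)
    (3,1) via x @ 0.5312
    (3,2) via y @ 0.8800
    (4,2) via x @ 1.6859
    (5,2) via x @ 2.8406
    (5,3) via y @ 2.8800  # hit
  → r_2 = 2.8800
beam 3: φ=90°, α=120°
  direction (-0.5000, 0.8660); cell (2,1); t to first gridline: x 1.0800, y 0.5081 (then +2.0000 / +1.1547)
    (2,2) via y @ 0.5081
    (1,2) via x @ 1.0800
    (1,3) via y @ 1.6628
    (1,4) via y @ 2.8175
    (0,4) via x @ 3.0800  # hit
  → r_3 = 3.0800

ranges = [0.6466, 2.8800, 3.0800]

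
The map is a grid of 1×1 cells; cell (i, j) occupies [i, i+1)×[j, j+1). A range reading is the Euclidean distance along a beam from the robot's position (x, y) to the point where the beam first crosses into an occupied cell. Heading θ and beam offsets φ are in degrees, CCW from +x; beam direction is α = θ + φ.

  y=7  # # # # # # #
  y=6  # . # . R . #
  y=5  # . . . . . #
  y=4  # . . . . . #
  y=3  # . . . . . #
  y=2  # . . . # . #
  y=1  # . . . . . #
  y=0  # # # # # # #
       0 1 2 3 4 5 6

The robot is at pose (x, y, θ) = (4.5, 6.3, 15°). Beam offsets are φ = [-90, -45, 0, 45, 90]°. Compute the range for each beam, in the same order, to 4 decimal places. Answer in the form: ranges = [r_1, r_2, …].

ranges = [5.4870, 1.7321, 1.5529, 0.8083, 0.7247]

beam 1: φ=-90°, α=285°
  dir = (cos 285°, sin 285°) = (0.2588, -0.9659); from cell (4,6)
  next x-line at t=1.9319, next y-line at t=0.3106; Δt_x=3.8637, Δt_y=1.0353
    y: enter (4,5) at t=0.3106
    y: enter (4,4) at t=1.3459
    x: enter (5,4) at t=1.9319
    y: enter (5,3) at t=2.3811
    y: enter (5,2) at t=3.4164
    y: enter (5,1) at t=4.4517
    y: enter (5,0) at t=5.4870 ← occupied
  → r_1 = 5.4870
beam 2: φ=-45°, α=330°
  dir = (cos 330°, sin 330°) = (0.8660, -0.5000); from cell (4,6)
  next x-line at t=0.5774, next y-line at t=0.6000; Δt_x=1.1547, Δt_y=2.0000
    x: enter (5,6) at t=0.5774
    y: enter (5,5) at t=0.6000
    x: enter (6,5) at t=1.7321 ← occupied
  → r_2 = 1.7321
beam 3: φ=0°, α=15°
  dir = (cos 15°, sin 15°) = (0.9659, 0.2588); from cell (4,6)
  next x-line at t=0.5176, next y-line at t=2.7046; Δt_x=1.0353, Δt_y=3.8637
    x: enter (5,6) at t=0.5176
    x: enter (6,6) at t=1.5529 ← occupied
  → r_3 = 1.5529
beam 4: φ=45°, α=60°
  dir = (cos 60°, sin 60°) = (0.5000, 0.8660); from cell (4,6)
  next x-line at t=1.0000, next y-line at t=0.8083; Δt_x=2.0000, Δt_y=1.1547
    y: enter (4,7) at t=0.8083 ← occupied
  → r_4 = 0.8083
beam 5: φ=90°, α=105°
  dir = (cos 105°, sin 105°) = (-0.2588, 0.9659); from cell (4,6)
  next x-line at t=1.9319, next y-line at t=0.7247; Δt_x=3.8637, Δt_y=1.0353
    y: enter (4,7) at t=0.7247 ← occupied
  → r_5 = 0.7247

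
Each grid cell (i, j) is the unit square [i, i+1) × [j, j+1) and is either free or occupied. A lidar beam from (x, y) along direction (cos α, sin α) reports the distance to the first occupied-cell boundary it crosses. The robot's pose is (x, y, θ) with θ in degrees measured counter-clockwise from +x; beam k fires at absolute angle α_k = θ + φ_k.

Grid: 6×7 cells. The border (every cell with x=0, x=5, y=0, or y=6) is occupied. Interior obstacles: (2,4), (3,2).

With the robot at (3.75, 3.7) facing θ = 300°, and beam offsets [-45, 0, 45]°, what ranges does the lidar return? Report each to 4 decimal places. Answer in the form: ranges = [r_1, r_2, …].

ranges = [0.7247, 2.5000, 1.2941]

beam 1: φ=-45°, α=255°
  cosα=-0.2588 sinα=-0.9659 | (3,3) | tMaxX 2.8978 tMaxY 0.7247 | tΔX 3.8637 tΔY 1.0353
    t=0.7247 [y] (3,2) — stop
  → r_1 = 0.7247
beam 2: φ=0°, α=300°
  cosα=0.5000 sinα=-0.8660 | (3,3) | tMaxX 0.5000 tMaxY 0.8083 | tΔX 2.0000 tΔY 1.1547
    t=0.5000 [x] (4,3)
    t=0.8083 [y] (4,2)
    t=1.9630 [y] (4,1)
    t=2.5000 [x] (5,1) — stop
  → r_2 = 2.5000
beam 3: φ=45°, α=345°
  cosα=0.9659 sinα=-0.2588 | (3,3) | tMaxX 0.2588 tMaxY 2.7046 | tΔX 1.0353 tΔY 3.8637
    t=0.2588 [x] (4,3)
    t=1.2941 [x] (5,3) — stop
  → r_3 = 1.2941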